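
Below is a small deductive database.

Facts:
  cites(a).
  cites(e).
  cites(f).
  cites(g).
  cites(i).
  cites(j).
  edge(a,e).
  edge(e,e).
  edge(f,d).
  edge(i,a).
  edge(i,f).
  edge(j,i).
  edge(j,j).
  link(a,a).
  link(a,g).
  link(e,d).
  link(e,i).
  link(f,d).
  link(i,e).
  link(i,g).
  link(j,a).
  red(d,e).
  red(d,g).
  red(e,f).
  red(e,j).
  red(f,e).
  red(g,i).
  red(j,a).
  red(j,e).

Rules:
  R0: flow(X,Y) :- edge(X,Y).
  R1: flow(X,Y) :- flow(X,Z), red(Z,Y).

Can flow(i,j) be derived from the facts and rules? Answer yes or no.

round 1: derive flow(a,e) via R0 from edge(a,e)
round 1: derive flow(e,e) via R0 from edge(e,e)
round 1: derive flow(f,d) via R0 from edge(f,d)
round 1: derive flow(i,a) via R0 from edge(i,a)
round 1: derive flow(i,f) via R0 from edge(i,f)
round 1: derive flow(j,i) via R0 from edge(j,i)
round 1: derive flow(j,j) via R0 from edge(j,j)
round 2: derive flow(a,f) via R1 from flow(a,e), red(e,f)
round 2: derive flow(a,j) via R1 from flow(a,e), red(e,j)
round 2: derive flow(e,f) via R1 from flow(e,e), red(e,f)
round 2: derive flow(e,j) via R1 from flow(e,e), red(e,j)
round 2: derive flow(f,e) via R1 from flow(f,d), red(d,e)
round 2: derive flow(f,g) via R1 from flow(f,d), red(d,g)
round 2: derive flow(i,e) via R1 from flow(i,f), red(f,e)
round 2: derive flow(j,a) via R1 from flow(j,j), red(j,a)
round 2: derive flow(j,e) via R1 from flow(j,j), red(j,e)
round 3: derive flow(a,a) via R1 from flow(a,j), red(j,a)
round 3: derive flow(e,a) via R1 from flow(e,j), red(j,a)
round 3: derive flow(f,f) via R1 from flow(f,e), red(e,f)
round 3: derive flow(f,i) via R1 from flow(f,g), red(g,i)
round 3: derive flow(f,j) via R1 from flow(f,e), red(e,j)
round 3: derive flow(i,j) via R1 from flow(i,e), red(e,j)
round 3: derive flow(j,f) via R1 from flow(j,e), red(e,f)
round 4: derive flow(f,a) via R1 from flow(f,j), red(j,a)

yes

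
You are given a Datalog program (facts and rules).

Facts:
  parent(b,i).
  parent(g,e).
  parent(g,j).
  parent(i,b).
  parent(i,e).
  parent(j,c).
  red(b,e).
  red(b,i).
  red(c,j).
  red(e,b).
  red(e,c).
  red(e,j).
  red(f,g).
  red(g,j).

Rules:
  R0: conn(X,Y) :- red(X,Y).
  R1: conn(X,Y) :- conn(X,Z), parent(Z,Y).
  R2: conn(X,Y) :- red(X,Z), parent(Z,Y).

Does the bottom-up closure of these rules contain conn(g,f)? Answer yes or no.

round 1: derive conn(b,e) via R0 from red(b,e)
round 1: derive conn(b,i) via R0 from red(b,i)
round 1: derive conn(c,j) via R0 from red(c,j)
round 1: derive conn(e,b) via R0 from red(e,b)
round 1: derive conn(e,c) via R0 from red(e,c)
round 1: derive conn(e,j) via R0 from red(e,j)
round 1: derive conn(f,g) via R0 from red(f,g)
round 1: derive conn(g,j) via R0 from red(g,j)
round 1: derive conn(b,b) via R2 from red(b,i), parent(i,b)
round 1: derive conn(c,c) via R2 from red(c,j), parent(j,c)
round 1: derive conn(e,i) via R2 from red(e,b), parent(b,i)
round 1: derive conn(f,e) via R2 from red(f,g), parent(g,e)
round 1: derive conn(f,j) via R2 from red(f,g), parent(g,j)
round 1: derive conn(g,c) via R2 from red(g,j), parent(j,c)
round 2: derive conn(e,e) via R1 from conn(e,i), parent(i,e)
round 2: derive conn(f,c) via R1 from conn(f,j), parent(j,c)

no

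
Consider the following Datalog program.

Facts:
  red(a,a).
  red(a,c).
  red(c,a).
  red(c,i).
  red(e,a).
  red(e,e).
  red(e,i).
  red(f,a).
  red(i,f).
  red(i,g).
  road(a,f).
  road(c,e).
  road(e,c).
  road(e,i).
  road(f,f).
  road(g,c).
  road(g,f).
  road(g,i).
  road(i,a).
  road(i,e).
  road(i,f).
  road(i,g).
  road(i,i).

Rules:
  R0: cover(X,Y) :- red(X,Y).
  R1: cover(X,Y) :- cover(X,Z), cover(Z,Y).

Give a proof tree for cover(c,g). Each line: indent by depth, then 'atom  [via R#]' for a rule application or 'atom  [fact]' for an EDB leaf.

round 1: derive cover(a,a) via R0 from red(a,a)
round 1: derive cover(a,c) via R0 from red(a,c)
round 1: derive cover(c,a) via R0 from red(c,a)
round 1: derive cover(c,i) via R0 from red(c,i)
round 1: derive cover(e,a) via R0 from red(e,a)
round 1: derive cover(e,e) via R0 from red(e,e)
round 1: derive cover(e,i) via R0 from red(e,i)
round 1: derive cover(f,a) via R0 from red(f,a)
round 1: derive cover(i,f) via R0 from red(i,f)
round 1: derive cover(i,g) via R0 from red(i,g)
round 2: derive cover(a,i) via R1 from cover(a,c), cover(c,i)
round 2: derive cover(c,c) via R1 from cover(c,a), cover(a,c)
round 2: derive cover(c,f) via R1 from cover(c,i), cover(i,f)
round 2: derive cover(c,g) via R1 from cover(c,i), cover(i,g)
round 2: derive cover(e,c) via R1 from cover(e,a), cover(a,c)
round 2: derive cover(e,f) via R1 from cover(e,i), cover(i,f)
round 2: derive cover(e,g) via R1 from cover(e,i), cover(i,g)
round 2: derive cover(f,c) via R1 from cover(f,a), cover(a,c)
round 2: derive cover(i,a) via R1 from cover(i,f), cover(f,a)
round 3: derive cover(a,f) via R1 from cover(a,c), cover(c,f)
round 3: derive cover(a,g) via R1 from cover(a,c), cover(c,g)
round 3: derive cover(f,f) via R1 from cover(f,c), cover(c,f)
round 3: derive cover(f,g) via R1 from cover(f,c), cover(c,g)
round 3: derive cover(f,i) via R1 from cover(f,a), cover(a,i)
round 3: derive cover(i,c) via R1 from cover(i,a), cover(a,c)
round 3: derive cover(i,i) via R1 from cover(i,a), cover(a,i)

cover(c,g)  [via R1]
  cover(c,i)  [via R0]
    red(c,i)  [fact]
  cover(i,g)  [via R0]
    red(i,g)  [fact]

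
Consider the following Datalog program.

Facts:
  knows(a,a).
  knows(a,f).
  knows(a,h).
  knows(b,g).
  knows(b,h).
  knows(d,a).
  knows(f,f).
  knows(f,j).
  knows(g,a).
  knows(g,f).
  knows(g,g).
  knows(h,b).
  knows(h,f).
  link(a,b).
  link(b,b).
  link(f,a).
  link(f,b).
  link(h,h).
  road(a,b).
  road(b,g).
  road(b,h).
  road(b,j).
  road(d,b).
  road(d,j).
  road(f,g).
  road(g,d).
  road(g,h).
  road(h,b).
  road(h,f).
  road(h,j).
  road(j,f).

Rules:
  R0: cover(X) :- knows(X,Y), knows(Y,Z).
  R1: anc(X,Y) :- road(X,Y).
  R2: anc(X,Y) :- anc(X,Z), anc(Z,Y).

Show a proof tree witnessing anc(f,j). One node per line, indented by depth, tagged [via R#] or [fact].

round 1: derive anc(a,b) via R1 from road(a,b)
round 1: derive anc(b,g) via R1 from road(b,g)
round 1: derive anc(b,h) via R1 from road(b,h)
round 1: derive anc(b,j) via R1 from road(b,j)
round 1: derive anc(d,b) via R1 from road(d,b)
round 1: derive anc(d,j) via R1 from road(d,j)
round 1: derive anc(f,g) via R1 from road(f,g)
round 1: derive anc(g,d) via R1 from road(g,d)
round 1: derive anc(g,h) via R1 from road(g,h)
round 1: derive anc(h,b) via R1 from road(h,b)
round 1: derive anc(h,f) via R1 from road(h,f)
round 1: derive anc(h,j) via R1 from road(h,j)
round 1: derive anc(j,f) via R1 from road(j,f)
round 2: derive anc(a,g) via R2 from anc(a,b), anc(b,g)
round 2: derive anc(a,h) via R2 from anc(a,b), anc(b,h)
round 2: derive anc(a,j) via R2 from anc(a,b), anc(b,j)
round 2: derive anc(b,b) via R2 from anc(b,h), anc(h,b)
round 2: derive anc(b,d) via R2 from anc(b,g), anc(g,d)
round 2: derive anc(b,f) via R2 from anc(b,h), anc(h,f)
round 2: derive anc(d,f) via R2 from anc(d,j), anc(j,f)
round 2: derive anc(d,g) via R2 from anc(d,b), anc(b,g)
round 2: derive anc(d,h) via R2 from anc(d,b), anc(b,h)
round 2: derive anc(f,d) via R2 from anc(f,g), anc(g,d)
round 2: derive anc(f,h) via R2 from anc(f,g), anc(g,h)
round 2: derive anc(g,b) via R2 from anc(g,d), anc(d,b)
round 2: derive anc(g,f) via R2 from anc(g,h), anc(h,f)
round 2: derive anc(g,j) via R2 from anc(g,d), anc(d,j)
round 2: derive anc(h,g) via R2 from anc(h,b), anc(b,g)
round 2: derive anc(h,h) via R2 from anc(h,b), anc(b,h)
round 2: derive anc(j,g) via R2 from anc(j,f), anc(f,g)
round 3: derive anc(a,d) via R2 from anc(a,b), anc(b,d)
round 3: derive anc(a,f) via R2 from anc(a,b), anc(b,f)
round 3: derive anc(d,d) via R2 from anc(d,b), anc(b,d)
round 3: derive anc(f,b) via R2 from anc(f,d), anc(d,b)
round 3: derive anc(f,f) via R2 from anc(f,d), anc(d,f)
round 3: derive anc(f,j) via R2 from anc(f,d), anc(d,j)
round 3: derive anc(g,g) via R2 from anc(g,b), anc(b,g)
round 3: derive anc(h,d) via R2 from anc(h,b), anc(b,d)
round 3: derive anc(j,b) via R2 from anc(j,g), anc(g,b)
round 3: derive anc(j,d) via R2 from anc(j,f), anc(f,d)
round 3: derive anc(j,h) via R2 from anc(j,f), anc(f,h)
round 3: derive anc(j,j) via R2 from anc(j,g), anc(g,j)

anc(f,j)  [via R2]
  anc(f,d)  [via R2]
    anc(f,g)  [via R1]
      road(f,g)  [fact]
    anc(g,d)  [via R1]
      road(g,d)  [fact]
  anc(d,j)  [via R1]
    road(d,j)  [fact]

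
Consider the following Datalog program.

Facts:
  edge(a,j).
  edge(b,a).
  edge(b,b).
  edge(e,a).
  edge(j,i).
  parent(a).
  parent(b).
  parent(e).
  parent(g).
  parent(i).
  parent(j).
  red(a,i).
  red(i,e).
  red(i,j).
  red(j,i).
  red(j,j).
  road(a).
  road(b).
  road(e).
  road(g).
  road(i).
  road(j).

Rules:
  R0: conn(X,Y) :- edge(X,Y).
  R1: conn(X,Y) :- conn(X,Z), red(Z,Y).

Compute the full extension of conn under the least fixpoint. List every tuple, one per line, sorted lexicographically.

conn(a,e)
conn(a,i)
conn(a,j)
conn(b,a)
conn(b,b)
conn(b,e)
conn(b,i)
conn(b,j)
conn(e,a)
conn(e,e)
conn(e,i)
conn(e,j)
conn(j,e)
conn(j,i)
conn(j,j)

round 1: derive conn(a,j) via R0 from edge(a,j)
round 1: derive conn(b,a) via R0 from edge(b,a)
round 1: derive conn(b,b) via R0 from edge(b,b)
round 1: derive conn(e,a) via R0 from edge(e,a)
round 1: derive conn(j,i) via R0 from edge(j,i)
round 2: derive conn(a,i) via R1 from conn(a,j), red(j,i)
round 2: derive conn(b,i) via R1 from conn(b,a), red(a,i)
round 2: derive conn(e,i) via R1 from conn(e,a), red(a,i)
round 2: derive conn(j,e) via R1 from conn(j,i), red(i,e)
round 2: derive conn(j,j) via R1 from conn(j,i), red(i,j)
round 3: derive conn(a,e) via R1 from conn(a,i), red(i,e)
round 3: derive conn(b,e) via R1 from conn(b,i), red(i,e)
round 3: derive conn(b,j) via R1 from conn(b,i), red(i,j)
round 3: derive conn(e,e) via R1 from conn(e,i), red(i,e)
round 3: derive conn(e,j) via R1 from conn(e,i), red(i,j)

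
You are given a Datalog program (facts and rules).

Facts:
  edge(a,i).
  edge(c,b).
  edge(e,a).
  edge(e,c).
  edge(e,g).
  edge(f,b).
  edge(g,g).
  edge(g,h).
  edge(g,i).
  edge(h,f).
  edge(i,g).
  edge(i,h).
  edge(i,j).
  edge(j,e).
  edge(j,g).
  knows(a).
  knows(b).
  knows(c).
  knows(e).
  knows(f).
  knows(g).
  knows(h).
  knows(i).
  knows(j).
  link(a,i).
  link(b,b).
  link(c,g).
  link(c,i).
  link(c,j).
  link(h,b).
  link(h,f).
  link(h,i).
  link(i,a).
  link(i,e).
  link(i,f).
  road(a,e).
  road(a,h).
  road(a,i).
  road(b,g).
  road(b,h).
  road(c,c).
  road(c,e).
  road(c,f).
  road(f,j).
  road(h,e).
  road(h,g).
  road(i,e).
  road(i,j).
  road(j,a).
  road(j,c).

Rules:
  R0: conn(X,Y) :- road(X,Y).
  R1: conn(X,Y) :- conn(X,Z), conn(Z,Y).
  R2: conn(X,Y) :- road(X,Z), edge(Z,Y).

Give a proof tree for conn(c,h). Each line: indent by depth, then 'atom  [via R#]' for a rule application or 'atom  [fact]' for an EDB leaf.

conn(c,h)  [via R1]
  conn(c,a)  [via R2]
    road(c,e)  [fact]
    edge(e,a)  [fact]
  conn(a,h)  [via R0]
    road(a,h)  [fact]

round 1: derive conn(a,e) via R0 from road(a,e)
round 1: derive conn(a,h) via R0 from road(a,h)
round 1: derive conn(a,i) via R0 from road(a,i)
round 1: derive conn(b,g) via R0 from road(b,g)
round 1: derive conn(b,h) via R0 from road(b,h)
round 1: derive conn(c,c) via R0 from road(c,c)
round 1: derive conn(c,e) via R0 from road(c,e)
round 1: derive conn(c,f) via R0 from road(c,f)
round 1: derive conn(f,j) via R0 from road(f,j)
round 1: derive conn(h,e) via R0 from road(h,e)
round 1: derive conn(h,g) via R0 from road(h,g)
round 1: derive conn(i,e) via R0 from road(i,e)
round 1: derive conn(i,j) via R0 from road(i,j)
round 1: derive conn(j,a) via R0 from road(j,a)
round 1: derive conn(j,c) via R0 from road(j,c)
round 1: derive conn(a,a) via R2 from road(a,e), edge(e,a)
round 1: derive conn(a,c) via R2 from road(a,e), edge(e,c)
round 1: derive conn(a,f) via R2 from road(a,h), edge(h,f)
round 1: derive conn(a,g) via R2 from road(a,e), edge(e,g)
round 1: derive conn(a,j) via R2 from road(a,i), edge(i,j)
round 1: derive conn(b,f) via R2 from road(b,h), edge(h,f)
round 1: derive conn(b,i) via R2 from road(b,g), edge(g,i)
round 1: derive conn(c,a) via R2 from road(c,e), edge(e,a)
round 1: derive conn(c,b) via R2 from road(c,c), edge(c,b)
round 1: derive conn(c,g) via R2 from road(c,e), edge(e,g)
round 1: derive conn(f,e) via R2 from road(f,j), edge(j,e)
round 1: derive conn(f,g) via R2 from road(f,j), edge(j,g)
round 1: derive conn(h,a) via R2 from road(h,e), edge(e,a)
round 1: derive conn(h,c) via R2 from road(h,e), edge(e,c)
round 1: derive conn(h,h) via R2 from road(h,g), edge(g,h)
round 1: derive conn(h,i) via R2 from road(h,g), edge(g,i)
round 1: derive conn(i,a) via R2 from road(i,e), edge(e,a)
round 1: derive conn(i,c) via R2 from road(i,e), edge(e,c)
round 1: derive conn(i,g) via R2 from road(i,e), edge(e,g)
round 1: derive conn(j,b) via R2 from road(j,c), edge(c,b)
round 1: derive conn(j,i) via R2 from road(j,a), edge(a,i)
round 2: derive conn(a,b) via R1 from conn(a,c), conn(c,b)
round 2: derive conn(b,a) via R1 from conn(b,h), conn(h,a)
round 2: derive conn(b,c) via R1 from conn(b,h), conn(h,c)
round 2: derive conn(b,e) via R1 from conn(b,f), conn(f,e)
round 2: derive conn(b,j) via R1 from conn(b,f), conn(f,j)
round 2: derive conn(c,h) via R1 from conn(c,a), conn(a,h)
round 2: derive conn(c,i) via R1 from conn(c,a), conn(a,i)
round 2: derive conn(c,j) via R1 from conn(c,a), conn(a,j)
round 2: derive conn(f,a) via R1 from conn(f,j), conn(j,a)
round 2: derive conn(f,b) via R1 from conn(f,j), conn(j,b)
round 2: derive conn(f,c) via R1 from conn(f,j), conn(j,c)
round 2: derive conn(f,i) via R1 from conn(f,j), conn(j,i)
round 2: derive conn(h,b) via R1 from conn(h,c), conn(c,b)
round 2: derive conn(h,f) via R1 from conn(h,a), conn(a,f)
round 2: derive conn(h,j) via R1 from conn(h,a), conn(a,j)
round 2: derive conn(i,b) via R1 from conn(i,c), conn(c,b)
round 2: derive conn(i,f) via R1 from conn(i,a), conn(a,f)
round 2: derive conn(i,h) via R1 from conn(i,a), conn(a,h)
round 2: derive conn(i,i) via R1 from conn(i,a), conn(a,i)
round 2: derive conn(j,e) via R1 from conn(j,a), conn(a,e)
round 2: derive conn(j,f) via R1 from conn(j,a), conn(a,f)
round 2: derive conn(j,g) via R1 from conn(j,a), conn(a,g)
round 2: derive conn(j,h) via R1 from conn(j,a), conn(a,h)
round 2: derive conn(j,j) via R1 from conn(j,a), conn(a,j)
round 3: derive conn(b,b) via R1 from conn(b,a), conn(a,b)
round 3: derive conn(f,f) via R1 from conn(f,a), conn(a,f)
round 3: derive conn(f,h) via R1 from conn(f,a), conn(a,h)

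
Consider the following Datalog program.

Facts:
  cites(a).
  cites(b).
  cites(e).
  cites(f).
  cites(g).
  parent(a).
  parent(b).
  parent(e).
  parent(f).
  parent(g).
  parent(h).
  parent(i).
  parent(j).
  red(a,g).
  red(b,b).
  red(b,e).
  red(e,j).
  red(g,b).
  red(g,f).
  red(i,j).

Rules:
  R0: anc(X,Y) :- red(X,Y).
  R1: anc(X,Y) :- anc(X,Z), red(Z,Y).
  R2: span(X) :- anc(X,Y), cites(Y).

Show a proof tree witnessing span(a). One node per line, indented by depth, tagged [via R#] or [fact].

round 1: derive anc(a,g) via R0 from red(a,g)
round 1: derive anc(b,b) via R0 from red(b,b)
round 1: derive anc(b,e) via R0 from red(b,e)
round 1: derive anc(e,j) via R0 from red(e,j)
round 1: derive anc(g,b) via R0 from red(g,b)
round 1: derive anc(g,f) via R0 from red(g,f)
round 1: derive anc(i,j) via R0 from red(i,j)
round 2: derive anc(a,b) via R1 from anc(a,g), red(g,b)
round 2: derive anc(a,f) via R1 from anc(a,g), red(g,f)
round 2: derive anc(b,j) via R1 from anc(b,e), red(e,j)
round 2: derive anc(g,e) via R1 from anc(g,b), red(b,e)
round 2: derive span(a) via R2 from anc(a,g), cites(g)
round 2: derive span(b) via R2 from anc(b,b), cites(b)
round 2: derive span(g) via R2 from anc(g,b), cites(b)
round 3: derive anc(a,e) via R1 from anc(a,b), red(b,e)
round 3: derive anc(g,j) via R1 from anc(g,e), red(e,j)
round 4: derive anc(a,j) via R1 from anc(a,e), red(e,j)

span(a)  [via R2]
  anc(a,g)  [via R0]
    red(a,g)  [fact]
  cites(g)  [fact]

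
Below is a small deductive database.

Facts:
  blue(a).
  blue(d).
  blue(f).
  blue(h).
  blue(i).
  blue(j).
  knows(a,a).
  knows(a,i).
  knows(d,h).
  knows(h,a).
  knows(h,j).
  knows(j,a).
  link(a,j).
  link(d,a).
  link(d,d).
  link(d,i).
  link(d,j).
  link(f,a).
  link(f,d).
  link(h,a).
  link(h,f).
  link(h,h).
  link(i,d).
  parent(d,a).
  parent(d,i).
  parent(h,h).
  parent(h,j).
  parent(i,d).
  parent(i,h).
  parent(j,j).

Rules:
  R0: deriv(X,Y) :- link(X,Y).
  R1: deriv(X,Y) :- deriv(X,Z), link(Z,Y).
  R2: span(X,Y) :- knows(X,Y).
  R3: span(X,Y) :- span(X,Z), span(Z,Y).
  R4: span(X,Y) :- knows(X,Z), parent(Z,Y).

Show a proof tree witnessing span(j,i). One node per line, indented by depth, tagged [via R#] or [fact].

span(j,i)  [via R3]
  span(j,a)  [via R2]
    knows(j,a)  [fact]
  span(a,i)  [via R2]
    knows(a,i)  [fact]

round 1: derive span(a,a) via R2 from knows(a,a)
round 1: derive span(a,i) via R2 from knows(a,i)
round 1: derive span(d,h) via R2 from knows(d,h)
round 1: derive span(h,a) via R2 from knows(h,a)
round 1: derive span(h,j) via R2 from knows(h,j)
round 1: derive span(j,a) via R2 from knows(j,a)
round 1: derive span(a,d) via R4 from knows(a,i), parent(i,d)
round 1: derive span(a,h) via R4 from knows(a,i), parent(i,h)
round 1: derive span(d,j) via R4 from knows(d,h), parent(h,j)
round 2: derive span(a,j) via R3 from span(a,d), span(d,j)
round 2: derive span(d,a) via R3 from span(d,h), span(h,a)
round 2: derive span(h,d) via R3 from span(h,a), span(a,d)
round 2: derive span(h,h) via R3 from span(h,a), span(a,h)
round 2: derive span(h,i) via R3 from span(h,a), span(a,i)
round 2: derive span(j,d) via R3 from span(j,a), span(a,d)
round 2: derive span(j,h) via R3 from span(j,a), span(a,h)
round 2: derive span(j,i) via R3 from span(j,a), span(a,i)
round 3: derive span(d,d) via R3 from span(d,a), span(a,d)
round 3: derive span(d,i) via R3 from span(d,a), span(a,i)
round 3: derive span(j,j) via R3 from span(j,a), span(a,j)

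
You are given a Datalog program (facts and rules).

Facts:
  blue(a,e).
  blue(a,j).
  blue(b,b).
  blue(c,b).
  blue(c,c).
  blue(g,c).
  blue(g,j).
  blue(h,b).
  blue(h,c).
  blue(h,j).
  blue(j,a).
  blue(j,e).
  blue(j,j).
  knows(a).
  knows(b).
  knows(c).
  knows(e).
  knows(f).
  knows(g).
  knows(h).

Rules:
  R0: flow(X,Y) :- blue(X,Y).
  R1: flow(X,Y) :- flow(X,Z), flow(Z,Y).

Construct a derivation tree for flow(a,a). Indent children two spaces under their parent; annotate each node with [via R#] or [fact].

round 1: derive flow(a,e) via R0 from blue(a,e)
round 1: derive flow(a,j) via R0 from blue(a,j)
round 1: derive flow(b,b) via R0 from blue(b,b)
round 1: derive flow(c,b) via R0 from blue(c,b)
round 1: derive flow(c,c) via R0 from blue(c,c)
round 1: derive flow(g,c) via R0 from blue(g,c)
round 1: derive flow(g,j) via R0 from blue(g,j)
round 1: derive flow(h,b) via R0 from blue(h,b)
round 1: derive flow(h,c) via R0 from blue(h,c)
round 1: derive flow(h,j) via R0 from blue(h,j)
round 1: derive flow(j,a) via R0 from blue(j,a)
round 1: derive flow(j,e) via R0 from blue(j,e)
round 1: derive flow(j,j) via R0 from blue(j,j)
round 2: derive flow(a,a) via R1 from flow(a,j), flow(j,a)
round 2: derive flow(g,a) via R1 from flow(g,j), flow(j,a)
round 2: derive flow(g,b) via R1 from flow(g,c), flow(c,b)
round 2: derive flow(g,e) via R1 from flow(g,j), flow(j,e)
round 2: derive flow(h,a) via R1 from flow(h,j), flow(j,a)
round 2: derive flow(h,e) via R1 from flow(h,j), flow(j,e)

flow(a,a)  [via R1]
  flow(a,j)  [via R0]
    blue(a,j)  [fact]
  flow(j,a)  [via R0]
    blue(j,a)  [fact]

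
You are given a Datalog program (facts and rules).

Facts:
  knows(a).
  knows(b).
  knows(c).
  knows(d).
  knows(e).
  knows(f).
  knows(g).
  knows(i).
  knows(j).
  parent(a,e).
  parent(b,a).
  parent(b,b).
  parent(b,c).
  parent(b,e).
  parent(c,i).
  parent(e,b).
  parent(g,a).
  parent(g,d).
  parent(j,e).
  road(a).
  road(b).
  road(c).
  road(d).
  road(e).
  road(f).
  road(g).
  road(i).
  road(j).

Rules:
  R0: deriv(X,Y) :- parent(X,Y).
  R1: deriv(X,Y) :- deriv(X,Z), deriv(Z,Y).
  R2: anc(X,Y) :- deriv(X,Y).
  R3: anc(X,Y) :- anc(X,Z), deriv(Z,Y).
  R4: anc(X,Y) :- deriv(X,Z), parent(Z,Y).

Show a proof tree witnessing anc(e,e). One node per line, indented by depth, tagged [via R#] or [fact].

anc(e,e)  [via R4]
  deriv(e,b)  [via R0]
    parent(e,b)  [fact]
  parent(b,e)  [fact]

round 1: derive deriv(a,e) via R0 from parent(a,e)
round 1: derive deriv(b,a) via R0 from parent(b,a)
round 1: derive deriv(b,b) via R0 from parent(b,b)
round 1: derive deriv(b,c) via R0 from parent(b,c)
round 1: derive deriv(b,e) via R0 from parent(b,e)
round 1: derive deriv(c,i) via R0 from parent(c,i)
round 1: derive deriv(e,b) via R0 from parent(e,b)
round 1: derive deriv(g,a) via R0 from parent(g,a)
round 1: derive deriv(g,d) via R0 from parent(g,d)
round 1: derive deriv(j,e) via R0 from parent(j,e)
round 2: derive deriv(a,b) via R1 from deriv(a,e), deriv(e,b)
round 2: derive deriv(b,i) via R1 from deriv(b,c), deriv(c,i)
round 2: derive deriv(e,a) via R1 from deriv(e,b), deriv(b,a)
round 2: derive deriv(e,c) via R1 from deriv(e,b), deriv(b,c)
round 2: derive deriv(e,e) via R1 from deriv(e,b), deriv(b,e)
round 2: derive deriv(g,e) via R1 from deriv(g,a), deriv(a,e)
round 2: derive deriv(j,b) via R1 from deriv(j,e), deriv(e,b)
round 2: derive anc(a,e) via R2 from deriv(a,e)
round 2: derive anc(b,a) via R2 from deriv(b,a)
round 2: derive anc(b,b) via R2 from deriv(b,b)
round 2: derive anc(b,c) via R2 from deriv(b,c)
round 2: derive anc(b,e) via R2 from deriv(b,e)
round 2: derive anc(c,i) via R2 from deriv(c,i)
round 2: derive anc(e,b) via R2 from deriv(e,b)
round 2: derive anc(g,a) via R2 from deriv(g,a)
round 2: derive anc(g,d) via R2 from deriv(g,d)
round 2: derive anc(j,e) via R2 from deriv(j,e)
round 2: derive anc(a,b) via R4 from deriv(a,e), parent(e,b)
round 2: derive anc(b,i) via R4 from deriv(b,c), parent(c,i)
round 2: derive anc(e,a) via R4 from deriv(e,b), parent(b,a)
round 2: derive anc(e,c) via R4 from deriv(e,b), parent(b,c)
round 2: derive anc(e,e) via R4 from deriv(e,b), parent(b,e)
round 2: derive anc(g,e) via R4 from deriv(g,a), parent(a,e)
round 2: derive anc(j,b) via R4 from deriv(j,e), parent(e,b)
round 3: derive deriv(a,a) via R1 from deriv(a,b), deriv(b,a)
round 3: derive deriv(a,c) via R1 from deriv(a,b), deriv(b,c)
round 3: derive deriv(a,i) via R1 from deriv(a,b), deriv(b,i)
round 3: derive deriv(e,i) via R1 from deriv(e,b), deriv(b,i)
round 3: derive deriv(g,b) via R1 from deriv(g,a), deriv(a,b)
round 3: derive deriv(g,c) via R1 from deriv(g,e), deriv(e,c)
round 3: derive deriv(j,a) via R1 from deriv(j,b), deriv(b,a)
round 3: derive deriv(j,c) via R1 from deriv(j,b), deriv(b,c)
round 3: derive deriv(j,i) via R1 from deriv(j,b), deriv(b,i)
round 3: derive anc(a,a) via R3 from anc(a,b), deriv(b,a)
round 3: derive anc(a,c) via R3 from anc(a,b), deriv(b,c)
round 3: derive anc(a,i) via R3 from anc(a,b), deriv(b,i)
round 3: derive anc(e,i) via R3 from anc(e,b), deriv(b,i)
round 3: derive anc(g,b) via R3 from anc(g,a), deriv(a,b)
round 3: derive anc(g,c) via R3 from anc(g,e), deriv(e,c)
round 3: derive anc(j,a) via R3 from anc(j,b), deriv(b,a)
round 3: derive anc(j,c) via R3 from anc(j,b), deriv(b,c)
round 3: derive anc(j,i) via R3 from anc(j,b), deriv(b,i)
round 4: derive deriv(g,i) via R1 from deriv(g,a), deriv(a,i)
round 4: derive anc(g,i) via R3 from anc(g,a), deriv(a,i)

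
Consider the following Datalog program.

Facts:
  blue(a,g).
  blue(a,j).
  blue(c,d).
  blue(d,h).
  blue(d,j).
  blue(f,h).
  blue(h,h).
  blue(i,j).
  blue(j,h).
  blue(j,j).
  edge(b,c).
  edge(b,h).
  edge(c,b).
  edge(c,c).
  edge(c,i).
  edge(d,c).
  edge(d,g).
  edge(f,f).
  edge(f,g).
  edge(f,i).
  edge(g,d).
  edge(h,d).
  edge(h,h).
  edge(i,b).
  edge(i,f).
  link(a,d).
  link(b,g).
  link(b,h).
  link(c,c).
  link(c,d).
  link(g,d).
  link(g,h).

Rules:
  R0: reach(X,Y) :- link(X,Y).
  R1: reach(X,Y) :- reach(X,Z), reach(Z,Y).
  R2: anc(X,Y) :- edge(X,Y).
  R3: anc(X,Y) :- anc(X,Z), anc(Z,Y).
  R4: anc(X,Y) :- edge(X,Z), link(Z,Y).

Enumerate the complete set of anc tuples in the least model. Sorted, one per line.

anc(b,b)
anc(b,c)
anc(b,d)
anc(b,f)
anc(b,g)
anc(b,h)
anc(b,i)
anc(c,b)
anc(c,c)
anc(c,d)
anc(c,f)
anc(c,g)
anc(c,h)
anc(c,i)
anc(d,b)
anc(d,c)
anc(d,d)
anc(d,f)
anc(d,g)
anc(d,h)
anc(d,i)
anc(f,b)
anc(f,c)
anc(f,d)
anc(f,f)
anc(f,g)
anc(f,h)
anc(f,i)
anc(g,b)
anc(g,c)
anc(g,d)
anc(g,f)
anc(g,g)
anc(g,h)
anc(g,i)
anc(h,b)
anc(h,c)
anc(h,d)
anc(h,f)
anc(h,g)
anc(h,h)
anc(h,i)
anc(i,b)
anc(i,c)
anc(i,d)
anc(i,f)
anc(i,g)
anc(i,h)
anc(i,i)

round 1: derive anc(b,c) via R2 from edge(b,c)
round 1: derive anc(b,h) via R2 from edge(b,h)
round 1: derive anc(c,b) via R2 from edge(c,b)
round 1: derive anc(c,c) via R2 from edge(c,c)
round 1: derive anc(c,i) via R2 from edge(c,i)
round 1: derive anc(d,c) via R2 from edge(d,c)
round 1: derive anc(d,g) via R2 from edge(d,g)
round 1: derive anc(f,f) via R2 from edge(f,f)
round 1: derive anc(f,g) via R2 from edge(f,g)
round 1: derive anc(f,i) via R2 from edge(f,i)
round 1: derive anc(g,d) via R2 from edge(g,d)
round 1: derive anc(h,d) via R2 from edge(h,d)
round 1: derive anc(h,h) via R2 from edge(h,h)
round 1: derive anc(i,b) via R2 from edge(i,b)
round 1: derive anc(i,f) via R2 from edge(i,f)
round 1: derive anc(b,d) via R4 from edge(b,c), link(c,d)
round 1: derive anc(c,d) via R4 from edge(c,c), link(c,d)
round 1: derive anc(c,g) via R4 from edge(c,b), link(b,g)
round 1: derive anc(c,h) via R4 from edge(c,b), link(b,h)
round 1: derive anc(d,d) via R4 from edge(d,c), link(c,d)
round 1: derive anc(d,h) via R4 from edge(d,g), link(g,h)
round 1: derive anc(f,d) via R4 from edge(f,g), link(g,d)
round 1: derive anc(f,h) via R4 from edge(f,g), link(g,h)
round 1: derive anc(i,g) via R4 from edge(i,b), link(b,g)
round 1: derive anc(i,h) via R4 from edge(i,b), link(b,h)
round 2: derive anc(b,b) via R3 from anc(b,c), anc(c,b)
round 2: derive anc(b,g) via R3 from anc(b,c), anc(c,g)
round 2: derive anc(b,i) via R3 from anc(b,c), anc(c,i)
round 2: derive anc(c,f) via R3 from anc(c,i), anc(i,f)
round 2: derive anc(d,b) via R3 from anc(d,c), anc(c,b)
round 2: derive anc(d,i) via R3 from anc(d,c), anc(c,i)
round 2: derive anc(f,b) via R3 from anc(f,i), anc(i,b)
round 2: derive anc(f,c) via R3 from anc(f,d), anc(d,c)
round 2: derive anc(g,c) via R3 from anc(g,d), anc(d,c)
round 2: derive anc(g,g) via R3 from anc(g,d), anc(d,g)
round 2: derive anc(g,h) via R3 from anc(g,d), anc(d,h)
round 2: derive anc(h,c) via R3 from anc(h,d), anc(d,c)
round 2: derive anc(h,g) via R3 from anc(h,d), anc(d,g)
round 2: derive anc(i,c) via R3 from anc(i,b), anc(b,c)
round 2: derive anc(i,d) via R3 from anc(i,b), anc(b,d)
round 2: derive anc(i,i) via R3 from anc(i,f), anc(f,i)
round 3: derive anc(b,f) via R3 from anc(b,c), anc(c,f)
round 3: derive anc(d,f) via R3 from anc(d,c), anc(c,f)
round 3: derive anc(g,b) via R3 from anc(g,c), anc(c,b)
round 3: derive anc(g,f) via R3 from anc(g,c), anc(c,f)
round 3: derive anc(g,i) via R3 from anc(g,c), anc(c,i)
round 3: derive anc(h,b) via R3 from anc(h,c), anc(c,b)
round 3: derive anc(h,f) via R3 from anc(h,c), anc(c,f)
round 3: derive anc(h,i) via R3 from anc(h,c), anc(c,i)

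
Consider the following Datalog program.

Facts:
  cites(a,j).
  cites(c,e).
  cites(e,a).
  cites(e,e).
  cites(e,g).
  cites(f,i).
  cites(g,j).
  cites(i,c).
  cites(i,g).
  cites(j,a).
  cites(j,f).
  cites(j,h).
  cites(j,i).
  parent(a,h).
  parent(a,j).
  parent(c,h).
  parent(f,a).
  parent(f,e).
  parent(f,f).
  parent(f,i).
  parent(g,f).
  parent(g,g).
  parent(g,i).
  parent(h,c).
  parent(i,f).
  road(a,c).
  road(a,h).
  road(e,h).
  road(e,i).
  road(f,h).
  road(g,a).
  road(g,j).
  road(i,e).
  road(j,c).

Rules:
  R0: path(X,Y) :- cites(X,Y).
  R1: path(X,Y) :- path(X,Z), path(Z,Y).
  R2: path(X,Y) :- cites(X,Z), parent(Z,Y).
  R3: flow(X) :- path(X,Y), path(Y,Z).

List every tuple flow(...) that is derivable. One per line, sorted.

flow(a)
flow(c)
flow(e)
flow(f)
flow(g)
flow(i)
flow(j)

round 1: derive path(a,j) via R0 from cites(a,j)
round 1: derive path(c,e) via R0 from cites(c,e)
round 1: derive path(e,a) via R0 from cites(e,a)
round 1: derive path(e,e) via R0 from cites(e,e)
round 1: derive path(e,g) via R0 from cites(e,g)
round 1: derive path(f,i) via R0 from cites(f,i)
round 1: derive path(g,j) via R0 from cites(g,j)
round 1: derive path(i,c) via R0 from cites(i,c)
round 1: derive path(i,g) via R0 from cites(i,g)
round 1: derive path(j,a) via R0 from cites(j,a)
round 1: derive path(j,f) via R0 from cites(j,f)
round 1: derive path(j,h) via R0 from cites(j,h)
round 1: derive path(j,i) via R0 from cites(j,i)
round 1: derive path(e,f) via R2 from cites(e,g), parent(g,f)
round 1: derive path(e,h) via R2 from cites(e,a), parent(a,h)
round 1: derive path(e,i) via R2 from cites(e,g), parent(g,i)
round 1: derive path(e,j) via R2 from cites(e,a), parent(a,j)
round 1: derive path(f,f) via R2 from cites(f,i), parent(i,f)
round 1: derive path(i,f) via R2 from cites(i,g), parent(g,f)
round 1: derive path(i,h) via R2 from cites(i,c), parent(c,h)
round 1: derive path(i,i) via R2 from cites(i,g), parent(g,i)
round 1: derive path(j,c) via R2 from cites(j,h), parent(h,c)
round 1: derive path(j,e) via R2 from cites(j,f), parent(f,e)
round 1: derive path(j,j) via R2 from cites(j,a), parent(a,j)
round 2: derive path(a,a) via R1 from path(a,j), path(j,a)
round 2: derive path(a,c) via R1 from path(a,j), path(j,c)
round 2: derive path(a,e) via R1 from path(a,j), path(j,e)
round 2: derive path(a,f) via R1 from path(a,j), path(j,f)
round 2: derive path(a,h) via R1 from path(a,j), path(j,h)
round 2: derive path(a,i) via R1 from path(a,j), path(j,i)
round 2: derive path(c,a) via R1 from path(c,e), path(e,a)
round 2: derive path(c,f) via R1 from path(c,e), path(e,f)
round 2: derive path(c,g) via R1 from path(c,e), path(e,g)
round 2: derive path(c,h) via R1 from path(c,e), path(e,h)
round 2: derive path(c,i) via R1 from path(c,e), path(e,i)
round 2: derive path(c,j) via R1 from path(c,e), path(e,j)
round 2: derive path(e,c) via R1 from path(e,i), path(i,c)
round 2: derive path(f,c) via R1 from path(f,i), path(i,c)
round 2: derive path(f,g) via R1 from path(f,i), path(i,g)
round 2: derive path(f,h) via R1 from path(f,i), path(i,h)
round 2: derive path(g,a) via R1 from path(g,j), path(j,a)
round 2: derive path(g,c) via R1 from path(g,j), path(j,c)
round 2: derive path(g,e) via R1 from path(g,j), path(j,e)
round 2: derive path(g,f) via R1 from path(g,j), path(j,f)
round 2: derive path(g,h) via R1 from path(g,j), path(j,h)
round 2: derive path(g,i) via R1 from path(g,j), path(j,i)
round 2: derive path(i,e) via R1 from path(i,c), path(c,e)
round 2: derive path(i,j) via R1 from path(i,g), path(g,j)
round 2: derive path(j,g) via R1 from path(j,e), path(e,g)
round 2: derive flow(a) via R3 from path(a,j), path(j,a)
round 2: derive flow(c) via R3 from path(c,e), path(e,a)
round 2: derive flow(e) via R3 from path(e,a), path(a,j)
round 2: derive flow(f) via R3 from path(f,f), path(f,f)
round 2: derive flow(g) via R3 from path(g,j), path(j,a)
round 2: derive flow(i) via R3 from path(i,c), path(c,e)
round 2: derive flow(j) via R3 from path(j,a), path(a,j)
round 3: derive path(a,g) via R1 from path(a,c), path(c,g)
round 3: derive path(c,c) via R1 from path(c,a), path(a,c)
round 3: derive path(f,a) via R1 from path(f,c), path(c,a)
round 3: derive path(f,e) via R1 from path(f,c), path(c,e)
round 3: derive path(f,j) via R1 from path(f,c), path(c,j)
round 3: derive path(g,g) via R1 from path(g,c), path(c,g)
round 3: derive path(i,a) via R1 from path(i,c), path(c,a)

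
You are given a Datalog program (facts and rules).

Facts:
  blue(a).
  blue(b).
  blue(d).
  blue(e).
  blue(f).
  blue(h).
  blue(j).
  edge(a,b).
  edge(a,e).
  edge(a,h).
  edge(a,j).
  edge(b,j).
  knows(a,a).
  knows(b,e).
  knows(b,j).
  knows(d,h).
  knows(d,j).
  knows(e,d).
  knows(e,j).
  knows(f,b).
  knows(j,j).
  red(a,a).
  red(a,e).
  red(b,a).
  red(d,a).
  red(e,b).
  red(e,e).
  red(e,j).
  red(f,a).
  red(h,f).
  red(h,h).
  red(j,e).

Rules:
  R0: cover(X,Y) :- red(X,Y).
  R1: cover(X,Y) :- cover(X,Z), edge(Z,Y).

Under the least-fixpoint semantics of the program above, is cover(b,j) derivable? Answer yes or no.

yes

round 1: derive cover(a,a) via R0 from red(a,a)
round 1: derive cover(a,e) via R0 from red(a,e)
round 1: derive cover(b,a) via R0 from red(b,a)
round 1: derive cover(d,a) via R0 from red(d,a)
round 1: derive cover(e,b) via R0 from red(e,b)
round 1: derive cover(e,e) via R0 from red(e,e)
round 1: derive cover(e,j) via R0 from red(e,j)
round 1: derive cover(f,a) via R0 from red(f,a)
round 1: derive cover(h,f) via R0 from red(h,f)
round 1: derive cover(h,h) via R0 from red(h,h)
round 1: derive cover(j,e) via R0 from red(j,e)
round 2: derive cover(a,b) via R1 from cover(a,a), edge(a,b)
round 2: derive cover(a,h) via R1 from cover(a,a), edge(a,h)
round 2: derive cover(a,j) via R1 from cover(a,a), edge(a,j)
round 2: derive cover(b,b) via R1 from cover(b,a), edge(a,b)
round 2: derive cover(b,e) via R1 from cover(b,a), edge(a,e)
round 2: derive cover(b,h) via R1 from cover(b,a), edge(a,h)
round 2: derive cover(b,j) via R1 from cover(b,a), edge(a,j)
round 2: derive cover(d,b) via R1 from cover(d,a), edge(a,b)
round 2: derive cover(d,e) via R1 from cover(d,a), edge(a,e)
round 2: derive cover(d,h) via R1 from cover(d,a), edge(a,h)
round 2: derive cover(d,j) via R1 from cover(d,a), edge(a,j)
round 2: derive cover(f,b) via R1 from cover(f,a), edge(a,b)
round 2: derive cover(f,e) via R1 from cover(f,a), edge(a,e)
round 2: derive cover(f,h) via R1 from cover(f,a), edge(a,h)
round 2: derive cover(f,j) via R1 from cover(f,a), edge(a,j)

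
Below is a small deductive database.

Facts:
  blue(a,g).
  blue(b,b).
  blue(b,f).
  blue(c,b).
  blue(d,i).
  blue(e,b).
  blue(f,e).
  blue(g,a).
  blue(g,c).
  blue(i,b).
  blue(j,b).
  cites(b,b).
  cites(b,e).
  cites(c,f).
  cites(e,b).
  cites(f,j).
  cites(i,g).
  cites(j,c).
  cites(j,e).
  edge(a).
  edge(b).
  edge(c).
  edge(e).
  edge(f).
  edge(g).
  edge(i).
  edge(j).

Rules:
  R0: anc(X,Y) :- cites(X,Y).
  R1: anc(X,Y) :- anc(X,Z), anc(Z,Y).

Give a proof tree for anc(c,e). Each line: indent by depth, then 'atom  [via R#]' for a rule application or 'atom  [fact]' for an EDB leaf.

round 1: derive anc(b,b) via R0 from cites(b,b)
round 1: derive anc(b,e) via R0 from cites(b,e)
round 1: derive anc(c,f) via R0 from cites(c,f)
round 1: derive anc(e,b) via R0 from cites(e,b)
round 1: derive anc(f,j) via R0 from cites(f,j)
round 1: derive anc(i,g) via R0 from cites(i,g)
round 1: derive anc(j,c) via R0 from cites(j,c)
round 1: derive anc(j,e) via R0 from cites(j,e)
round 2: derive anc(c,j) via R1 from anc(c,f), anc(f,j)
round 2: derive anc(e,e) via R1 from anc(e,b), anc(b,e)
round 2: derive anc(f,c) via R1 from anc(f,j), anc(j,c)
round 2: derive anc(f,e) via R1 from anc(f,j), anc(j,e)
round 2: derive anc(j,b) via R1 from anc(j,e), anc(e,b)
round 2: derive anc(j,f) via R1 from anc(j,c), anc(c,f)
round 3: derive anc(c,b) via R1 from anc(c,j), anc(j,b)
round 3: derive anc(c,c) via R1 from anc(c,f), anc(f,c)
round 3: derive anc(c,e) via R1 from anc(c,f), anc(f,e)
round 3: derive anc(f,b) via R1 from anc(f,e), anc(e,b)
round 3: derive anc(f,f) via R1 from anc(f,c), anc(c,f)
round 3: derive anc(j,j) via R1 from anc(j,c), anc(c,j)

anc(c,e)  [via R1]
  anc(c,f)  [via R0]
    cites(c,f)  [fact]
  anc(f,e)  [via R1]
    anc(f,j)  [via R0]
      cites(f,j)  [fact]
    anc(j,e)  [via R0]
      cites(j,e)  [fact]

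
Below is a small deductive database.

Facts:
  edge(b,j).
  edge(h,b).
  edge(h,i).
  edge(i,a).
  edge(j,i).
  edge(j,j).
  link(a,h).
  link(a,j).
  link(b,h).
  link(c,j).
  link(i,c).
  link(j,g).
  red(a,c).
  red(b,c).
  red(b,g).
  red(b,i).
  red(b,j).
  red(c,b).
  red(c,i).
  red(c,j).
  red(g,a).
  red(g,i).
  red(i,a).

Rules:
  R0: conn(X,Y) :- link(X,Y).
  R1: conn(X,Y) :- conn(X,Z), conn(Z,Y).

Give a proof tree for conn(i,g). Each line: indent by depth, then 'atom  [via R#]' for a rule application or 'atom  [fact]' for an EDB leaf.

conn(i,g)  [via R1]
  conn(i,c)  [via R0]
    link(i,c)  [fact]
  conn(c,g)  [via R1]
    conn(c,j)  [via R0]
      link(c,j)  [fact]
    conn(j,g)  [via R0]
      link(j,g)  [fact]

round 1: derive conn(a,h) via R0 from link(a,h)
round 1: derive conn(a,j) via R0 from link(a,j)
round 1: derive conn(b,h) via R0 from link(b,h)
round 1: derive conn(c,j) via R0 from link(c,j)
round 1: derive conn(i,c) via R0 from link(i,c)
round 1: derive conn(j,g) via R0 from link(j,g)
round 2: derive conn(a,g) via R1 from conn(a,j), conn(j,g)
round 2: derive conn(c,g) via R1 from conn(c,j), conn(j,g)
round 2: derive conn(i,j) via R1 from conn(i,c), conn(c,j)
round 3: derive conn(i,g) via R1 from conn(i,c), conn(c,g)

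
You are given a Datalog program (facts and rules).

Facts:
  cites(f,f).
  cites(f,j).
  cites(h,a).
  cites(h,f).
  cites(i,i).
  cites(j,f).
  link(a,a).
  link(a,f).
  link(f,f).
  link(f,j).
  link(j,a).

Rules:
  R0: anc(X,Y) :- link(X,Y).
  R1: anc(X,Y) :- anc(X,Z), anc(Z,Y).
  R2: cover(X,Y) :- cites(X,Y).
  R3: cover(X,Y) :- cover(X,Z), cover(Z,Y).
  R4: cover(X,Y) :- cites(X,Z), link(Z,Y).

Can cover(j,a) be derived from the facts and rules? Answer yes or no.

yes

round 1: derive cover(f,f) via R2 from cites(f,f)
round 1: derive cover(f,j) via R2 from cites(f,j)
round 1: derive cover(h,a) via R2 from cites(h,a)
round 1: derive cover(h,f) via R2 from cites(h,f)
round 1: derive cover(i,i) via R2 from cites(i,i)
round 1: derive cover(j,f) via R2 from cites(j,f)
round 1: derive cover(f,a) via R4 from cites(f,j), link(j,a)
round 1: derive cover(h,j) via R4 from cites(h,f), link(f,j)
round 1: derive cover(j,j) via R4 from cites(j,f), link(f,j)
round 2: derive cover(j,a) via R3 from cover(j,f), cover(f,a)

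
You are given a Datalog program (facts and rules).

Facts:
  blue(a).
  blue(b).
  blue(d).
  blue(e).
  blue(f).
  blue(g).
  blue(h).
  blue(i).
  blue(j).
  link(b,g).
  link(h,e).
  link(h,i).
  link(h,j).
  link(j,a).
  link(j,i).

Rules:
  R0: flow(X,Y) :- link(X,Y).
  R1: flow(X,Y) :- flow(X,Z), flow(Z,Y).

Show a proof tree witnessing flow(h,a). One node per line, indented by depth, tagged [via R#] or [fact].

round 1: derive flow(b,g) via R0 from link(b,g)
round 1: derive flow(h,e) via R0 from link(h,e)
round 1: derive flow(h,i) via R0 from link(h,i)
round 1: derive flow(h,j) via R0 from link(h,j)
round 1: derive flow(j,a) via R0 from link(j,a)
round 1: derive flow(j,i) via R0 from link(j,i)
round 2: derive flow(h,a) via R1 from flow(h,j), flow(j,a)

flow(h,a)  [via R1]
  flow(h,j)  [via R0]
    link(h,j)  [fact]
  flow(j,a)  [via R0]
    link(j,a)  [fact]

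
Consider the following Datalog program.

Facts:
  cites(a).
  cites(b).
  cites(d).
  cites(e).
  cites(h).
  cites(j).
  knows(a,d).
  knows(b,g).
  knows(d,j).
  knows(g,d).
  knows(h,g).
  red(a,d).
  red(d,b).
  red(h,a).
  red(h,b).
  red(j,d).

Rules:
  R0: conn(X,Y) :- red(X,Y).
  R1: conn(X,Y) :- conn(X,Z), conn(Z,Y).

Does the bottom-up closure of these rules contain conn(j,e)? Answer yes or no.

round 1: derive conn(a,d) via R0 from red(a,d)
round 1: derive conn(d,b) via R0 from red(d,b)
round 1: derive conn(h,a) via R0 from red(h,a)
round 1: derive conn(h,b) via R0 from red(h,b)
round 1: derive conn(j,d) via R0 from red(j,d)
round 2: derive conn(a,b) via R1 from conn(a,d), conn(d,b)
round 2: derive conn(h,d) via R1 from conn(h,a), conn(a,d)
round 2: derive conn(j,b) via R1 from conn(j,d), conn(d,b)

no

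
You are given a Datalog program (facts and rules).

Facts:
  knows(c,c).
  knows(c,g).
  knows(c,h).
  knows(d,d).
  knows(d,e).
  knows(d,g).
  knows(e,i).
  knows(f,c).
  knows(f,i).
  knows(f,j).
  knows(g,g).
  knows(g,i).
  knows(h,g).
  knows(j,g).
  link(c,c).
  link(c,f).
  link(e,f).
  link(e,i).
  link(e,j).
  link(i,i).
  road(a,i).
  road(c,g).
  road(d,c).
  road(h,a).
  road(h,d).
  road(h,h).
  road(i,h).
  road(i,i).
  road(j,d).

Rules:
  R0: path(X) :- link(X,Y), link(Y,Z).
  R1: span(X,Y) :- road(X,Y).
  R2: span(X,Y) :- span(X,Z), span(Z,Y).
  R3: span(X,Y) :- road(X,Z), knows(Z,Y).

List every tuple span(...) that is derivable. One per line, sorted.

round 1: derive span(a,i) via R1 from road(a,i)
round 1: derive span(c,g) via R1 from road(c,g)
round 1: derive span(d,c) via R1 from road(d,c)
round 1: derive span(h,a) via R1 from road(h,a)
round 1: derive span(h,d) via R1 from road(h,d)
round 1: derive span(h,h) via R1 from road(h,h)
round 1: derive span(i,h) via R1 from road(i,h)
round 1: derive span(i,i) via R1 from road(i,i)
round 1: derive span(j,d) via R1 from road(j,d)
round 1: derive span(c,i) via R3 from road(c,g), knows(g,i)
round 1: derive span(d,g) via R3 from road(d,c), knows(c,g)
round 1: derive span(d,h) via R3 from road(d,c), knows(c,h)
round 1: derive span(h,e) via R3 from road(h,d), knows(d,e)
round 1: derive span(h,g) via R3 from road(h,d), knows(d,g)
round 1: derive span(i,g) via R3 from road(i,h), knows(h,g)
round 1: derive span(j,e) via R3 from road(j,d), knows(d,e)
round 1: derive span(j,g) via R3 from road(j,d), knows(d,g)
round 2: derive span(a,g) via R2 from span(a,i), span(i,g)
round 2: derive span(a,h) via R2 from span(a,i), span(i,h)
round 2: derive span(c,h) via R2 from span(c,i), span(i,h)
round 2: derive span(d,a) via R2 from span(d,h), span(h,a)
round 2: derive span(d,d) via R2 from span(d,h), span(h,d)
round 2: derive span(d,e) via R2 from span(d,h), span(h,e)
round 2: derive span(d,i) via R2 from span(d,c), span(c,i)
round 2: derive span(h,c) via R2 from span(h,d), span(d,c)
round 2: derive span(h,i) via R2 from span(h,a), span(a,i)
round 2: derive span(i,a) via R2 from span(i,h), span(h,a)
round 2: derive span(i,d) via R2 from span(i,h), span(h,d)
round 2: derive span(i,e) via R2 from span(i,h), span(h,e)
round 2: derive span(j,c) via R2 from span(j,d), span(d,c)
round 2: derive span(j,h) via R2 from span(j,d), span(d,h)
round 3: derive span(a,a) via R2 from span(a,h), span(h,a)
round 3: derive span(a,c) via R2 from span(a,h), span(h,c)
round 3: derive span(a,d) via R2 from span(a,h), span(h,d)
round 3: derive span(a,e) via R2 from span(a,h), span(h,e)
round 3: derive span(c,a) via R2 from span(c,h), span(h,a)
round 3: derive span(c,c) via R2 from span(c,h), span(h,c)
round 3: derive span(c,d) via R2 from span(c,h), span(h,d)
round 3: derive span(c,e) via R2 from span(c,h), span(h,e)
round 3: derive span(i,c) via R2 from span(i,d), span(d,c)
round 3: derive span(j,a) via R2 from span(j,d), span(d,a)
round 3: derive span(j,i) via R2 from span(j,c), span(c,i)

span(a,a)
span(a,c)
span(a,d)
span(a,e)
span(a,g)
span(a,h)
span(a,i)
span(c,a)
span(c,c)
span(c,d)
span(c,e)
span(c,g)
span(c,h)
span(c,i)
span(d,a)
span(d,c)
span(d,d)
span(d,e)
span(d,g)
span(d,h)
span(d,i)
span(h,a)
span(h,c)
span(h,d)
span(h,e)
span(h,g)
span(h,h)
span(h,i)
span(i,a)
span(i,c)
span(i,d)
span(i,e)
span(i,g)
span(i,h)
span(i,i)
span(j,a)
span(j,c)
span(j,d)
span(j,e)
span(j,g)
span(j,h)
span(j,i)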